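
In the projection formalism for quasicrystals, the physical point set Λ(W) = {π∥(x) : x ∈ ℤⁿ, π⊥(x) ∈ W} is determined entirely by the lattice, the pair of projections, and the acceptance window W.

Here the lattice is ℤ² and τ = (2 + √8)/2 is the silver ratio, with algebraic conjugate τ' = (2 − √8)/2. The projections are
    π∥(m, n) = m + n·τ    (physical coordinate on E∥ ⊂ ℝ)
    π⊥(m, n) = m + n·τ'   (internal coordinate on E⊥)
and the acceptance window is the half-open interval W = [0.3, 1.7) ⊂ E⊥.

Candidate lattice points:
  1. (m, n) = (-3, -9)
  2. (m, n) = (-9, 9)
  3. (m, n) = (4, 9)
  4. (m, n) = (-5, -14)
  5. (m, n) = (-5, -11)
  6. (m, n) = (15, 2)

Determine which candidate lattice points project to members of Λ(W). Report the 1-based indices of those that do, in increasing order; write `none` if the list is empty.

1, 4

Compute τ' = (2−√8)/2 = -0.414214, so π⊥(m,n) = m -0.414214·n.
[1] lift (-3,-9): star map gives 0.727922; window check 0.3 ≤ 0.727922 < 1.7 is true → IN Λ
[2] lift (-9,9): star map gives -12.727922; window check 0.3 ≤ -12.727922 < 1.7 is false → out
[3] lift (4,9): star map gives 0.272078; window check 0.3 ≤ 0.272078 < 1.7 is false → out
[4] lift (-5,-14): star map gives 0.798990; window check 0.3 ≤ 0.798990 < 1.7 is true → IN Λ
[5] lift (-5,-11): star map gives -0.443651; window check 0.3 ≤ -0.443651 < 1.7 is false → out
[6] lift (15,2): star map gives 14.171573; window check 0.3 ≤ 14.171573 < 1.7 is false → out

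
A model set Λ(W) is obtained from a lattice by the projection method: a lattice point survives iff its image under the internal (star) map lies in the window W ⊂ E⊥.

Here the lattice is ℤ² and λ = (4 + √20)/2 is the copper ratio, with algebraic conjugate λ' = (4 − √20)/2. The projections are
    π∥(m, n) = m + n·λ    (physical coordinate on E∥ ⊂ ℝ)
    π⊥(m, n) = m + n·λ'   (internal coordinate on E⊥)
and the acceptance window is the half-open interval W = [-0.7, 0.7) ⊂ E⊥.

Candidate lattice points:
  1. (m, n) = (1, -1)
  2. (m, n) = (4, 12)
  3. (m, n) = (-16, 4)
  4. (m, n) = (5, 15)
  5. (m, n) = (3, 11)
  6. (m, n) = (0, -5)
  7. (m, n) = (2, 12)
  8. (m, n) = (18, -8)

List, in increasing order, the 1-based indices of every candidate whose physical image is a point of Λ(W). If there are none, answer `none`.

Numerically λ ≈ 4.23607 and λ' = −1/λ ≈ -0.23607.
#1 (1,-1): internal coord 1 + (-1)·λ' = +1.23607; +1.23607 ∉ [-0.7, 0.7) → out
#2 (4,12): internal coord 4 + (12)·λ' = +1.16718; +1.16718 ∉ [-0.7, 0.7) → out
#3 (-16,4): internal coord -16 + (4)·λ' = -16.94427; -16.94427 ∉ [-0.7, 0.7) → out
#4 (5,15): internal coord 5 + (15)·λ' = +1.45898; +1.45898 ∉ [-0.7, 0.7) → out
#5 (3,11): internal coord 3 + (11)·λ' = +0.40325; +0.40325 ∈ [-0.7, 0.7) → IN Λ
#6 (0,-5): internal coord 0 + (-5)·λ' = +1.18034; +1.18034 ∉ [-0.7, 0.7) → out
#7 (2,12): internal coord 2 + (12)·λ' = -0.83282; -0.83282 ∉ [-0.7, 0.7) → out
#8 (18,-8): internal coord 18 + (-8)·λ' = +19.88854; +19.88854 ∉ [-0.7, 0.7) → out

5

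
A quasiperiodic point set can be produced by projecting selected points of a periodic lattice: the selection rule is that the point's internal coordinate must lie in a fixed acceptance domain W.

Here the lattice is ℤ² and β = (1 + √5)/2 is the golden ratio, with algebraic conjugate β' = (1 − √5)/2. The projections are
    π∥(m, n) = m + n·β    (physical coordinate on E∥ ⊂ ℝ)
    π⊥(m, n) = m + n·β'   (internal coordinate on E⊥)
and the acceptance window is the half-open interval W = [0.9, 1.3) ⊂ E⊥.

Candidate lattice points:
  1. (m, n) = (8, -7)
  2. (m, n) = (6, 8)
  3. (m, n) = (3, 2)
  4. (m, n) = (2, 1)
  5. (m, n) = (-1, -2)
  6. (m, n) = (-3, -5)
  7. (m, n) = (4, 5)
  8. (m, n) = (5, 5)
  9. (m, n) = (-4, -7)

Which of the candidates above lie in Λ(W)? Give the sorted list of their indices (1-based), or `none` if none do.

β' = (1−√5)/2 ≈ -0.618034.
[1] lift (8,-7): star map gives 12.326238; window check 0.9 ≤ 12.326238 < 1.3 is false → out
[2] lift (6,8): star map gives 1.055728; window check 0.9 ≤ 1.055728 < 1.3 is true → IN Λ
[3] lift (3,2): star map gives 1.763932; window check 0.9 ≤ 1.763932 < 1.3 is false → out
[4] lift (2,1): star map gives 1.381966; window check 0.9 ≤ 1.381966 < 1.3 is false → out
[5] lift (-1,-2): star map gives 0.236068; window check 0.9 ≤ 0.236068 < 1.3 is false → out
[6] lift (-3,-5): star map gives 0.090170; window check 0.9 ≤ 0.090170 < 1.3 is false → out
[7] lift (4,5): star map gives 0.909830; window check 0.9 ≤ 0.909830 < 1.3 is true → IN Λ
[8] lift (5,5): star map gives 1.909830; window check 0.9 ≤ 1.909830 < 1.3 is false → out
[9] lift (-4,-7): star map gives 0.326238; window check 0.9 ≤ 0.326238 < 1.3 is false → out

2, 7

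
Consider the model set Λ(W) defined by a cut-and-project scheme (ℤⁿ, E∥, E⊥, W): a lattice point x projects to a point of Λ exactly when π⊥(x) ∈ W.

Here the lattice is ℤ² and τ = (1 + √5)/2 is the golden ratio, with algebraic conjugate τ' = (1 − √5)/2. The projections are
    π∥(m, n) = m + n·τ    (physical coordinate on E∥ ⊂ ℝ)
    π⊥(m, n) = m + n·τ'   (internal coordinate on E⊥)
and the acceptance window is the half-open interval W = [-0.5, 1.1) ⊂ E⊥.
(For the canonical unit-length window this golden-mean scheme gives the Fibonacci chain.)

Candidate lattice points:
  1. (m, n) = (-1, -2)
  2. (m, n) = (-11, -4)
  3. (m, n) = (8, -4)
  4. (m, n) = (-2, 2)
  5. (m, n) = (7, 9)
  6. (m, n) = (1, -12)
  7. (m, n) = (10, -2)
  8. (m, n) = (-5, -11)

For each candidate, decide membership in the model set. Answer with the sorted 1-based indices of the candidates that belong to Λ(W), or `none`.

Compute τ' = (1−√5)/2 = -0.61803, so π⊥(m,n) = m -0.61803·n.
#1 (-1,-2): internal coord -1 + (-2)·τ' = +0.23607; +0.23607 ∈ [-0.5, 1.1) → IN Λ
#2 (-11,-4): internal coord -11 + (-4)·τ' = -8.52786; -8.52786 ∉ [-0.5, 1.1) → out
#3 (8,-4): internal coord 8 + (-4)·τ' = +10.47214; +10.47214 ∉ [-0.5, 1.1) → out
#4 (-2,2): internal coord -2 + (2)·τ' = -3.23607; -3.23607 ∉ [-0.5, 1.1) → out
#5 (7,9): internal coord 7 + (9)·τ' = +1.43769; +1.43769 ∉ [-0.5, 1.1) → out
#6 (1,-12): internal coord 1 + (-12)·τ' = +8.41641; +8.41641 ∉ [-0.5, 1.1) → out
#7 (10,-2): internal coord 10 + (-2)·τ' = +11.23607; +11.23607 ∉ [-0.5, 1.1) → out
#8 (-5,-11): internal coord -5 + (-11)·τ' = +1.79837; +1.79837 ∉ [-0.5, 1.1) → out

1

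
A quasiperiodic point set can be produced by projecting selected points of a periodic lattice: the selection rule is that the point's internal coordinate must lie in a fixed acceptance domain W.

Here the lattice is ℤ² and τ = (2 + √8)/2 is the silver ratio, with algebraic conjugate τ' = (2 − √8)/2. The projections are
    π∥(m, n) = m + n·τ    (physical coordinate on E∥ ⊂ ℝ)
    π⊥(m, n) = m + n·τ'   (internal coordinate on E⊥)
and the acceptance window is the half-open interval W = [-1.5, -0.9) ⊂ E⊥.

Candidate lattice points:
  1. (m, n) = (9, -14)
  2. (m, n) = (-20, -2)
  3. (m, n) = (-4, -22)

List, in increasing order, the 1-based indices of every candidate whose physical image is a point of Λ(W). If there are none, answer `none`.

Numerically τ ≈ 2.4142 and τ' = −1/τ ≈ -0.4142.
#1 (9,-14): internal coord 9 + (-14)·τ' = +14.7990; +14.7990 ∉ [-1.5, -0.9) → out
#2 (-20,-2): internal coord -20 + (-2)·τ' = -19.1716; -19.1716 ∉ [-1.5, -0.9) → out
#3 (-4,-22): internal coord -4 + (-22)·τ' = +5.1127; +5.1127 ∉ [-1.5, -0.9) → out

none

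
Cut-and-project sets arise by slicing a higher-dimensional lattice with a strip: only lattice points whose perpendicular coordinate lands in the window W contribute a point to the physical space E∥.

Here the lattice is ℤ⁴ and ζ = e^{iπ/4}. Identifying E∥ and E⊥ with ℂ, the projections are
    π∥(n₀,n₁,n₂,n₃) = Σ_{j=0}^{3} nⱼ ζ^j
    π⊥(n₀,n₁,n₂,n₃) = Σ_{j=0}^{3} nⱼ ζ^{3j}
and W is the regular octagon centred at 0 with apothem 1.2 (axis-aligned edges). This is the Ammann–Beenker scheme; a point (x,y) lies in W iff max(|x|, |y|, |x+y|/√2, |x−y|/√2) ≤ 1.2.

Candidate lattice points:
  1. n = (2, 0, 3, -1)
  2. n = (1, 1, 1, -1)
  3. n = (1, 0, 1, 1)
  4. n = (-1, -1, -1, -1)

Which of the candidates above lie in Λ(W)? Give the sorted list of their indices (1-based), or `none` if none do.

2, 4

Internal map: ζ^{3j} for j=0..3 gives (1,0), (−√2/2,√2/2), (0,−1), (√2/2,√2/2).
candidate 1: n = (2, 0, 3, -1) → π⊥ ≈ (+1.29289, -3.70711); max(|x|,|y|,|x±y|/√2) = 3.70711 > 1.2 ⇒ ∉ W
candidate 2: n = (1, 1, 1, -1) → π⊥ ≈ (-0.41421, -1.00000); max(|x|,|y|,|x±y|/√2) = 1.00000 ≤ 1.2 ⇒ ∈ W
candidate 3: n = (1, 0, 1, 1) → π⊥ ≈ (+1.70711, -0.29289); max(|x|,|y|,|x±y|/√2) = 1.70711 > 1.2 ⇒ ∉ W
candidate 4: n = (-1, -1, -1, -1) → π⊥ ≈ (-1.00000, -0.41421); max(|x|,|y|,|x±y|/√2) = 1.00000 ≤ 1.2 ⇒ ∈ W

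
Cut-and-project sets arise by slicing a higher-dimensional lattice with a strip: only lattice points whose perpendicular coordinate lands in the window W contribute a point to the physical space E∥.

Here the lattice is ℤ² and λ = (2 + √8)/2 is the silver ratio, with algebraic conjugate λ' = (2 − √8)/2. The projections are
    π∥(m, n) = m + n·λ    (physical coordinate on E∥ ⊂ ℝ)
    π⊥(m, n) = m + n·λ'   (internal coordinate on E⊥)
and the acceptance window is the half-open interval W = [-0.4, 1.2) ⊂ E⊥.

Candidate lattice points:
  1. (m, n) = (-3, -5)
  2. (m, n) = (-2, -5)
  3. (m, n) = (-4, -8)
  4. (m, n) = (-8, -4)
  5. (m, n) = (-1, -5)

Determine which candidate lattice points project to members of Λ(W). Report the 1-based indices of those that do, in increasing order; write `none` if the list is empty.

λ' = (2−√8)/2 ≈ -0.4142.
candidate 1: (m,n)=(-3,-5) → π∥ = -3-5·λ ≈ -15.0711, π⊥ = -3-5·λ' ≈ -0.9289 ∉ [-0.4, 1.2) ⇒ out
candidate 2: (m,n)=(-2,-5) → π∥ = -2-5·λ ≈ -14.0711, π⊥ = -2-5·λ' ≈ 0.0711 ∈ [-0.4, 1.2) ⇒ IN Λ
candidate 3: (m,n)=(-4,-8) → π∥ = -4-8·λ ≈ -23.3137, π⊥ = -4-8·λ' ≈ -0.6863 ∉ [-0.4, 1.2) ⇒ out
candidate 4: (m,n)=(-8,-4) → π∥ = -8-4·λ ≈ -17.6569, π⊥ = -8-4·λ' ≈ -6.3431 ∉ [-0.4, 1.2) ⇒ out
candidate 5: (m,n)=(-1,-5) → π∥ = -1-5·λ ≈ -13.0711, π⊥ = -1-5·λ' ≈ 1.0711 ∈ [-0.4, 1.2) ⇒ IN Λ

2, 5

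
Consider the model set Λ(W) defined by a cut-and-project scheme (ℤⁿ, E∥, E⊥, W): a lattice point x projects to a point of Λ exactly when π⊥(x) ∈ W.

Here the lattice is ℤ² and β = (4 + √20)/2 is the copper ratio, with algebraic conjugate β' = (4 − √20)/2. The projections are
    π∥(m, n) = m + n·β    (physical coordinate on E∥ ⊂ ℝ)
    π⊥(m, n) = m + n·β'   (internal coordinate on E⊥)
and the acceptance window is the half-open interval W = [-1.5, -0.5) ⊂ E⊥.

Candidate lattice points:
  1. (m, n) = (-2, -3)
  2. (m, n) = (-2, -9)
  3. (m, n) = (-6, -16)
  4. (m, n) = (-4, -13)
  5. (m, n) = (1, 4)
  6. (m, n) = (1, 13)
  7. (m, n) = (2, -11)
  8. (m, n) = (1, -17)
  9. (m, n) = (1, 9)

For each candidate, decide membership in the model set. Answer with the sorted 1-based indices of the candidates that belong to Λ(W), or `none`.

1, 4, 9

Compute β' = (4−√20)/2 = -0.236068, so π⊥(m,n) = m -0.236068·n.
[1] lift (-2,-3): star map gives -1.291796; window check -1.5 ≤ -1.291796 < -0.5 is true → IN Λ
[2] lift (-2,-9): star map gives 0.124612; window check -1.5 ≤ 0.124612 < -0.5 is false → out
[3] lift (-6,-16): star map gives -2.222912; window check -1.5 ≤ -2.222912 < -0.5 is false → out
[4] lift (-4,-13): star map gives -0.931116; window check -1.5 ≤ -0.931116 < -0.5 is true → IN Λ
[5] lift (1,4): star map gives 0.055728; window check -1.5 ≤ 0.055728 < -0.5 is false → out
[6] lift (1,13): star map gives -2.068884; window check -1.5 ≤ -2.068884 < -0.5 is false → out
[7] lift (2,-11): star map gives 4.596748; window check -1.5 ≤ 4.596748 < -0.5 is false → out
[8] lift (1,-17): star map gives 5.013156; window check -1.5 ≤ 5.013156 < -0.5 is false → out
[9] lift (1,9): star map gives -1.124612; window check -1.5 ≤ -1.124612 < -0.5 is true → IN Λ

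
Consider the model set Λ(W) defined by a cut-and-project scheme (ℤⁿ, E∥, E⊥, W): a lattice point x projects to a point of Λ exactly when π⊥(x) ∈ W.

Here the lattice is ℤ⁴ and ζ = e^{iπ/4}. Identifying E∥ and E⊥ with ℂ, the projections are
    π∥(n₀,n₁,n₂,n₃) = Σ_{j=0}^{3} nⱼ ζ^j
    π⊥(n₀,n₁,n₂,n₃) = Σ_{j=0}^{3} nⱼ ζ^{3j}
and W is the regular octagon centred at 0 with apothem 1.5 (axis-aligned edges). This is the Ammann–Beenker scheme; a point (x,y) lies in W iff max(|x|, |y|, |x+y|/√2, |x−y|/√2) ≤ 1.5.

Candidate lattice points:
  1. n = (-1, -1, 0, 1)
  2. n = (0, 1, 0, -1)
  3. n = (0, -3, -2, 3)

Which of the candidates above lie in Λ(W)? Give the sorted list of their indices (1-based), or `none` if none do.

π⊥(n) = n₀ + n₁ζ³ + n₂ζ⁶ + n₃ζ⁹ where ζ = e^{iπ/4}.
candidate 1: n = (-1, -1, 0, 1) → π⊥ ≈ (+0.41421, +0.00000); max(|x|,|y|,|x±y|/√2) = 0.41421 ≤ 1.5 ⇒ ∈ W
candidate 2: n = (0, 1, 0, -1) → π⊥ ≈ (-1.41421, +0.00000); max(|x|,|y|,|x±y|/√2) = 1.41421 ≤ 1.5 ⇒ ∈ W
candidate 3: n = (0, -3, -2, 3) → π⊥ ≈ (+4.24264, +2.00000); max(|x|,|y|,|x±y|/√2) = 4.41421 > 1.5 ⇒ ∉ W

1, 2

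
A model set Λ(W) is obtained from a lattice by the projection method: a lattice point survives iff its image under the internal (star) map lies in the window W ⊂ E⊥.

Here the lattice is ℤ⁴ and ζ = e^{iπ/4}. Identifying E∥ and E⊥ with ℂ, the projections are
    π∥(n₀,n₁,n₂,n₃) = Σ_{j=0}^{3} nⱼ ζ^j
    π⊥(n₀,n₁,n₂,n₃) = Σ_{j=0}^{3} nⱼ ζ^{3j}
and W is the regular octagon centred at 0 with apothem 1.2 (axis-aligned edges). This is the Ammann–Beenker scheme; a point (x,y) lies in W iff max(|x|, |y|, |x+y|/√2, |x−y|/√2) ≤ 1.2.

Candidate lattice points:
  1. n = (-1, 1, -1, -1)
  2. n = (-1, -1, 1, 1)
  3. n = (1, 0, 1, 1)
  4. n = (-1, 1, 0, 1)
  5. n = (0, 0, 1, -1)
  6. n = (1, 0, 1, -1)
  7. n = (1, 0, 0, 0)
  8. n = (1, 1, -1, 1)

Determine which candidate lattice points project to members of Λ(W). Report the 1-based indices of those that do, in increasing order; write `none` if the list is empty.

π⊥(n) = n₀ + n₁ζ³ + n₂ζ⁶ + n₃ζ⁹ where ζ = e^{iπ/4}.
#1 (-1, 1, -1, -1): internal (-2.4142, 1.0000); octagon support 2.4142 vs apothem 1.2 → ∉ W
#2 (-1, -1, 1, 1): internal (0.4142, -1.0000); octagon support 1.0000 vs apothem 1.2 → ∈ W
#3 (1, 0, 1, 1): internal (1.7071, -0.2929); octagon support 1.7071 vs apothem 1.2 → ∉ W
#4 (-1, 1, 0, 1): internal (-1.0000, 1.4142); octagon support 1.7071 vs apothem 1.2 → ∉ W
#5 (0, 0, 1, -1): internal (-0.7071, -1.7071); octagon support 1.7071 vs apothem 1.2 → ∉ W
#6 (1, 0, 1, -1): internal (0.2929, -1.7071); octagon support 1.7071 vs apothem 1.2 → ∉ W
#7 (1, 0, 0, 0): internal (1.0000, 0.0000); octagon support 1.0000 vs apothem 1.2 → ∈ W
#8 (1, 1, -1, 1): internal (1.0000, 2.4142); octagon support 2.4142 vs apothem 1.2 → ∉ W

2, 7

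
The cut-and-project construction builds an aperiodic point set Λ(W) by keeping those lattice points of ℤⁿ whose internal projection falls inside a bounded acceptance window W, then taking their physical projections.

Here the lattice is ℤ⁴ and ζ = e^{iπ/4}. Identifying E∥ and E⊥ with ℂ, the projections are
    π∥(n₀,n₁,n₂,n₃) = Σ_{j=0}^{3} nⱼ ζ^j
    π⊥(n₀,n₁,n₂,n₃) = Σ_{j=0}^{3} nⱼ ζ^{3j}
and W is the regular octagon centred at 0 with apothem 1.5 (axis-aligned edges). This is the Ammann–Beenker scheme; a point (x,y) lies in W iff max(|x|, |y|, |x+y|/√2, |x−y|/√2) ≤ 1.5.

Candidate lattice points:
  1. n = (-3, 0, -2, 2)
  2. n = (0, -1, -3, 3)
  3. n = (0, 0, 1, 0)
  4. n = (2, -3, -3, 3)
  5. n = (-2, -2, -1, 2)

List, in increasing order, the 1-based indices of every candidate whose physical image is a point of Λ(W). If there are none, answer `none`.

Internal map: ζ^{3j} for j=0..3 gives (1,0), (−√2/2,√2/2), (0,−1), (√2/2,√2/2).
#1 (-3, 0, -2, 2): internal (-1.585786, 3.414214); octagon support 3.535534 vs apothem 1.5 → ∉ W
#2 (0, -1, -3, 3): internal (2.828427, 4.414214); octagon support 5.121320 vs apothem 1.5 → ∉ W
#3 (0, 0, 1, 0): internal (0.000000, -1.000000); octagon support 1.000000 vs apothem 1.5 → ∈ W
#4 (2, -3, -3, 3): internal (6.242641, 3.000000); octagon support 6.535534 vs apothem 1.5 → ∉ W
#5 (-2, -2, -1, 2): internal (0.828427, 1.000000); octagon support 1.292893 vs apothem 1.5 → ∈ W

3, 5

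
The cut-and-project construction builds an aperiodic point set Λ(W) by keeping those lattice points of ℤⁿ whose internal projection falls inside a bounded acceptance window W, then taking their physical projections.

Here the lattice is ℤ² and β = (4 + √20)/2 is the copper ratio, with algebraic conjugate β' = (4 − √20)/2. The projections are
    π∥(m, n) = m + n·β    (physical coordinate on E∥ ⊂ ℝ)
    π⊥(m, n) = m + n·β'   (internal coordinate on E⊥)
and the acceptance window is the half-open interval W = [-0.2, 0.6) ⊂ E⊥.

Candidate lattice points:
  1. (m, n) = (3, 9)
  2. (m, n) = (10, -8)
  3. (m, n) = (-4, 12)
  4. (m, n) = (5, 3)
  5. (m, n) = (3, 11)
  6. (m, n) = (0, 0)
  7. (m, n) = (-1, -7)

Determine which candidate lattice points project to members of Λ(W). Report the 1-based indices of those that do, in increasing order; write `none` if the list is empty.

Numerically β ≈ 4.236068 and β' = −1/β ≈ -0.236068.
#1 (3,9): internal coord 3 + (9)·β' = +0.875388; +0.875388 ∉ [-0.2, 0.6) → out
#2 (10,-8): internal coord 10 + (-8)·β' = +11.888544; +11.888544 ∉ [-0.2, 0.6) → out
#3 (-4,12): internal coord -4 + (12)·β' = -6.832816; -6.832816 ∉ [-0.2, 0.6) → out
#4 (5,3): internal coord 5 + (3)·β' = +4.291796; +4.291796 ∉ [-0.2, 0.6) → out
#5 (3,11): internal coord 3 + (11)·β' = +0.403252; +0.403252 ∈ [-0.2, 0.6) → IN Λ
#6 (0,0): internal coord 0 + (0)·β' = +0.000000; +0.000000 ∈ [-0.2, 0.6) → IN Λ
#7 (-1,-7): internal coord -1 + (-7)·β' = +0.652476; +0.652476 ∉ [-0.2, 0.6) → out

5, 6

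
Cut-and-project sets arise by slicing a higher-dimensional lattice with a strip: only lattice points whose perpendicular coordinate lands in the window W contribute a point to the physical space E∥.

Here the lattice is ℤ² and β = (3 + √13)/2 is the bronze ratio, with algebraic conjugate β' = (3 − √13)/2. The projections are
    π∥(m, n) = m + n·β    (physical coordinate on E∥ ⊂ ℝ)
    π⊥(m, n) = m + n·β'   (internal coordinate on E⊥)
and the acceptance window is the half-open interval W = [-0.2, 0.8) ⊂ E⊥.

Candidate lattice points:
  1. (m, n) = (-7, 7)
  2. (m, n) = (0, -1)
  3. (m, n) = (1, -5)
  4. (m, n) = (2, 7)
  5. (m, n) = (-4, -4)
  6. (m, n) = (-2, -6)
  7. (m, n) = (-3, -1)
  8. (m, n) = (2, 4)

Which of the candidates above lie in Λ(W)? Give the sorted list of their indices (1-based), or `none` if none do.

β' = (3−√13)/2 ≈ -0.30278.
#1 (-7,7): internal coord -7 + (7)·β' = -9.11943; -9.11943 ∉ [-0.2, 0.8) → out
#2 (0,-1): internal coord 0 + (-1)·β' = +0.30278; +0.30278 ∈ [-0.2, 0.8) → IN Λ
#3 (1,-5): internal coord 1 + (-5)·β' = +2.51388; +2.51388 ∉ [-0.2, 0.8) → out
#4 (2,7): internal coord 2 + (7)·β' = -0.11943; -0.11943 ∈ [-0.2, 0.8) → IN Λ
#5 (-4,-4): internal coord -4 + (-4)·β' = -2.78890; -2.78890 ∉ [-0.2, 0.8) → out
#6 (-2,-6): internal coord -2 + (-6)·β' = -0.18335; -0.18335 ∈ [-0.2, 0.8) → IN Λ
#7 (-3,-1): internal coord -3 + (-1)·β' = -2.69722; -2.69722 ∉ [-0.2, 0.8) → out
#8 (2,4): internal coord 2 + (4)·β' = +0.78890; +0.78890 ∈ [-0.2, 0.8) → IN Λ

2, 4, 6, 8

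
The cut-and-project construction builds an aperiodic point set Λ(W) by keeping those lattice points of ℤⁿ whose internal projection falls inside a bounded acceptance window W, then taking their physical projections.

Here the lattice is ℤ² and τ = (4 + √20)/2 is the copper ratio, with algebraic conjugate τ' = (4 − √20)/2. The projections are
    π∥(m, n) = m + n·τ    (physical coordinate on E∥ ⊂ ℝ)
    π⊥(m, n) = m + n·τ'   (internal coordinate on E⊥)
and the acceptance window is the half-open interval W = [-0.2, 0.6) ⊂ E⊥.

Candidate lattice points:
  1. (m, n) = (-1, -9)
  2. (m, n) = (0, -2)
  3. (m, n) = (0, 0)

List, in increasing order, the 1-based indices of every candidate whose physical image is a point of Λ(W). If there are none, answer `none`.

τ' = (4−√20)/2 ≈ -0.2361.
#1 (-1,-9): internal coord -1 + (-9)·τ' = +1.1246; +1.1246 ∉ [-0.2, 0.6) → out
#2 (0,-2): internal coord 0 + (-2)·τ' = +0.4721; +0.4721 ∈ [-0.2, 0.6) → IN Λ
#3 (0,0): internal coord 0 + (0)·τ' = +0.0000; +0.0000 ∈ [-0.2, 0.6) → IN Λ

2, 3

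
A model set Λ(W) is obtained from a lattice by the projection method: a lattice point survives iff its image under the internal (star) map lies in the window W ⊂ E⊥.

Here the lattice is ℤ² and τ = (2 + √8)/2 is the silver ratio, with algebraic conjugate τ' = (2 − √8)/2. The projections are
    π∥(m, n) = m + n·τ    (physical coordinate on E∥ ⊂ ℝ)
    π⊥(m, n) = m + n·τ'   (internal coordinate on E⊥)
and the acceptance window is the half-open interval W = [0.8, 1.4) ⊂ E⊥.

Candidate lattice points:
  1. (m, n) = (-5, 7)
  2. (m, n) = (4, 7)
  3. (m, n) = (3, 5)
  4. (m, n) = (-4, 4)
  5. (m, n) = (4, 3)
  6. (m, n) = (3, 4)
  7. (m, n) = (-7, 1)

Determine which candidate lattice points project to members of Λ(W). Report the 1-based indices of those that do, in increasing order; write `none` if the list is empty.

τ' = (2−√8)/2 ≈ -0.4142.
[1] lift (-5,7): star map gives -7.8995; window check 0.8 ≤ -7.8995 < 1.4 is false → out
[2] lift (4,7): star map gives 1.1005; window check 0.8 ≤ 1.1005 < 1.4 is true → IN Λ
[3] lift (3,5): star map gives 0.9289; window check 0.8 ≤ 0.9289 < 1.4 is true → IN Λ
[4] lift (-4,4): star map gives -5.6569; window check 0.8 ≤ -5.6569 < 1.4 is false → out
[5] lift (4,3): star map gives 2.7574; window check 0.8 ≤ 2.7574 < 1.4 is false → out
[6] lift (3,4): star map gives 1.3431; window check 0.8 ≤ 1.3431 < 1.4 is true → IN Λ
[7] lift (-7,1): star map gives -7.4142; window check 0.8 ≤ -7.4142 < 1.4 is false → out

2, 3, 6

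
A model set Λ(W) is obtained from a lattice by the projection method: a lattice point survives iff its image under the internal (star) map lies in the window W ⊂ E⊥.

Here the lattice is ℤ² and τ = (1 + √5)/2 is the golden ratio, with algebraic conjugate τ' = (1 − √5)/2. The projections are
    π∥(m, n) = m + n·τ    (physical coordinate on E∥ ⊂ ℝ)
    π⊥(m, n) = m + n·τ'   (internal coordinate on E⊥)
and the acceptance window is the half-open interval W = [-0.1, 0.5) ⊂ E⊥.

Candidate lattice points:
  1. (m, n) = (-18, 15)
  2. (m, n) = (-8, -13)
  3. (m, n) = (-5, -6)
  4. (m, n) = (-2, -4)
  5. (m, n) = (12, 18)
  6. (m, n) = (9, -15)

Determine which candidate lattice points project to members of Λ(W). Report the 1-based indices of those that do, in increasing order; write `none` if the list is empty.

τ' = (1−√5)/2 ≈ -0.61803.
candidate 1: (m,n)=(-18,15) → π∥ = -18+15·τ ≈ 6.27051, π⊥ = -18+15·τ' ≈ -27.27051 ∉ [-0.1, 0.5) ⇒ out
candidate 2: (m,n)=(-8,-13) → π∥ = -8-13·τ ≈ -29.03444, π⊥ = -8-13·τ' ≈ 0.03444 ∈ [-0.1, 0.5) ⇒ IN Λ
candidate 3: (m,n)=(-5,-6) → π∥ = -5-6·τ ≈ -14.70820, π⊥ = -5-6·τ' ≈ -1.29180 ∉ [-0.1, 0.5) ⇒ out
candidate 4: (m,n)=(-2,-4) → π∥ = -2-4·τ ≈ -8.47214, π⊥ = -2-4·τ' ≈ 0.47214 ∈ [-0.1, 0.5) ⇒ IN Λ
candidate 5: (m,n)=(12,18) → π∥ = 12+18·τ ≈ 41.12461, π⊥ = 12+18·τ' ≈ 0.87539 ∉ [-0.1, 0.5) ⇒ out
candidate 6: (m,n)=(9,-15) → π∥ = 9-15·τ ≈ -15.27051, π⊥ = 9-15·τ' ≈ 18.27051 ∉ [-0.1, 0.5) ⇒ out

2, 4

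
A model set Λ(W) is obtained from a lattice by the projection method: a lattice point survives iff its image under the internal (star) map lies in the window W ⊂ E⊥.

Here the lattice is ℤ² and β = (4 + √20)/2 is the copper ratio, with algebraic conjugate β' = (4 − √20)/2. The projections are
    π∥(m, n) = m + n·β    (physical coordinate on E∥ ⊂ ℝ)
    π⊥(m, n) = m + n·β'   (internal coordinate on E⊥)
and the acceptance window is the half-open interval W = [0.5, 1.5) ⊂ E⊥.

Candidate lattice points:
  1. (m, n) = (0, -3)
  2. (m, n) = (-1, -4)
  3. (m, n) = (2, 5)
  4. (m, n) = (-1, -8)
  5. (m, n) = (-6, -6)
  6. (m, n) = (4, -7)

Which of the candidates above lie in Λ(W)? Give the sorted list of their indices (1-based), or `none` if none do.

Numerically β ≈ 4.2361 and β' = −1/β ≈ -0.2361.
[1] lift (0,-3): star map gives 0.7082; window check 0.5 ≤ 0.7082 < 1.5 is true → IN Λ
[2] lift (-1,-4): star map gives -0.0557; window check 0.5 ≤ -0.0557 < 1.5 is false → out
[3] lift (2,5): star map gives 0.8197; window check 0.5 ≤ 0.8197 < 1.5 is true → IN Λ
[4] lift (-1,-8): star map gives 0.8885; window check 0.5 ≤ 0.8885 < 1.5 is true → IN Λ
[5] lift (-6,-6): star map gives -4.5836; window check 0.5 ≤ -4.5836 < 1.5 is false → out
[6] lift (4,-7): star map gives 5.6525; window check 0.5 ≤ 5.6525 < 1.5 is false → out

1, 3, 4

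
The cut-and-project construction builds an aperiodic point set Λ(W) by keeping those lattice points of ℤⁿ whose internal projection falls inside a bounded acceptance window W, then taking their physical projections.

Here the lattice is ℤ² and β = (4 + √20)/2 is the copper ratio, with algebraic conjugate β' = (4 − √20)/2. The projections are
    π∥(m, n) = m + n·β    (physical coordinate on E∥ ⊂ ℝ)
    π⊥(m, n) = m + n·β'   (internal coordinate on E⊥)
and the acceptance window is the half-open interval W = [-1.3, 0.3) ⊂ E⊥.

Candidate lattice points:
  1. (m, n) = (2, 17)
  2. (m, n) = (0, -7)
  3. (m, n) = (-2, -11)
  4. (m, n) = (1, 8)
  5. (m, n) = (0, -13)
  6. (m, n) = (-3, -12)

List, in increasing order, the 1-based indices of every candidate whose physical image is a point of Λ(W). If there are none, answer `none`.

Compute β' = (4−√20)/2 = -0.23607, so π⊥(m,n) = m -0.23607·n.
[1] lift (2,17): star map gives -2.01316; window check -1.3 ≤ -2.01316 < 0.3 is false → out
[2] lift (0,-7): star map gives 1.65248; window check -1.3 ≤ 1.65248 < 0.3 is false → out
[3] lift (-2,-11): star map gives 0.59675; window check -1.3 ≤ 0.59675 < 0.3 is false → out
[4] lift (1,8): star map gives -0.88854; window check -1.3 ≤ -0.88854 < 0.3 is true → IN Λ
[5] lift (0,-13): star map gives 3.06888; window check -1.3 ≤ 3.06888 < 0.3 is false → out
[6] lift (-3,-12): star map gives -0.16718; window check -1.3 ≤ -0.16718 < 0.3 is true → IN Λ

4, 6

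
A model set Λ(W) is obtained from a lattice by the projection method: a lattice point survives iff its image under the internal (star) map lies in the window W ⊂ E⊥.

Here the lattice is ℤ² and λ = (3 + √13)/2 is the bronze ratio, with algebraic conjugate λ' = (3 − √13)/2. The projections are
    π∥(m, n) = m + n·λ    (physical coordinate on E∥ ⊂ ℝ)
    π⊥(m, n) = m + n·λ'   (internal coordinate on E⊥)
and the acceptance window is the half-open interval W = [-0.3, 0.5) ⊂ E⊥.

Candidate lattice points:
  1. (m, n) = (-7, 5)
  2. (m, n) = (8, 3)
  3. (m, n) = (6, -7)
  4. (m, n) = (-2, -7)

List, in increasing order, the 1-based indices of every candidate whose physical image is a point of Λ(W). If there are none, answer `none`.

4

Compute λ' = (3−√13)/2 = -0.3028, so π⊥(m,n) = m -0.3028·n.
candidate 1: (m,n)=(-7,5) → π∥ = -7+5·λ ≈ 9.5139, π⊥ = -7+5·λ' ≈ -8.5139 ∉ [-0.3, 0.5) ⇒ out
candidate 2: (m,n)=(8,3) → π∥ = 8+3·λ ≈ 17.9083, π⊥ = 8+3·λ' ≈ 7.0917 ∉ [-0.3, 0.5) ⇒ out
candidate 3: (m,n)=(6,-7) → π∥ = 6-7·λ ≈ -17.1194, π⊥ = 6-7·λ' ≈ 8.1194 ∉ [-0.3, 0.5) ⇒ out
candidate 4: (m,n)=(-2,-7) → π∥ = -2-7·λ ≈ -25.1194, π⊥ = -2-7·λ' ≈ 0.1194 ∈ [-0.3, 0.5) ⇒ IN Λ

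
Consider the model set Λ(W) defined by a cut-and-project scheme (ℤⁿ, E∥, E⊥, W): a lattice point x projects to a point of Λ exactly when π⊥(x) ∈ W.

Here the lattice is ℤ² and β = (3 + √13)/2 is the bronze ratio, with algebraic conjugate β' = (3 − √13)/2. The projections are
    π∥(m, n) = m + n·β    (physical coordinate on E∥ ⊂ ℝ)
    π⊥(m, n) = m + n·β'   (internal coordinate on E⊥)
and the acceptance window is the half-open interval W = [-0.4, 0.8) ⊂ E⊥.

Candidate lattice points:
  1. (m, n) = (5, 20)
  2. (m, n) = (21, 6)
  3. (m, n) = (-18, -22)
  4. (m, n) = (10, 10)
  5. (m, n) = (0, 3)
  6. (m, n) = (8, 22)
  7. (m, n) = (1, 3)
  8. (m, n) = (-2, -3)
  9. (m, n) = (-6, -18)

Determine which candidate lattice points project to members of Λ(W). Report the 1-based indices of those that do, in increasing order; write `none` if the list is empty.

7

β' = (3−√13)/2 ≈ -0.30278.
candidate 1: (m,n)=(5,20) → π∥ = 5+20·β ≈ 71.05551, π⊥ = 5+20·β' ≈ -1.05551 ∉ [-0.4, 0.8) ⇒ out
candidate 2: (m,n)=(21,6) → π∥ = 21+6·β ≈ 40.81665, π⊥ = 21+6·β' ≈ 19.18335 ∉ [-0.4, 0.8) ⇒ out
candidate 3: (m,n)=(-18,-22) → π∥ = -18-22·β ≈ -90.66106, π⊥ = -18-22·β' ≈ -11.33894 ∉ [-0.4, 0.8) ⇒ out
candidate 4: (m,n)=(10,10) → π∥ = 10+10·β ≈ 43.02776, π⊥ = 10+10·β' ≈ 6.97224 ∉ [-0.4, 0.8) ⇒ out
candidate 5: (m,n)=(0,3) → π∥ = 0+3·β ≈ 9.90833, π⊥ = 0+3·β' ≈ -0.90833 ∉ [-0.4, 0.8) ⇒ out
candidate 6: (m,n)=(8,22) → π∥ = 8+22·β ≈ 80.66106, π⊥ = 8+22·β' ≈ 1.33894 ∉ [-0.4, 0.8) ⇒ out
candidate 7: (m,n)=(1,3) → π∥ = 1+3·β ≈ 10.90833, π⊥ = 1+3·β' ≈ 0.09167 ∈ [-0.4, 0.8) ⇒ IN Λ
candidate 8: (m,n)=(-2,-3) → π∥ = -2-3·β ≈ -11.90833, π⊥ = -2-3·β' ≈ -1.09167 ∉ [-0.4, 0.8) ⇒ out
candidate 9: (m,n)=(-6,-18) → π∥ = -6-18·β ≈ -65.44996, π⊥ = -6-18·β' ≈ -0.55004 ∉ [-0.4, 0.8) ⇒ out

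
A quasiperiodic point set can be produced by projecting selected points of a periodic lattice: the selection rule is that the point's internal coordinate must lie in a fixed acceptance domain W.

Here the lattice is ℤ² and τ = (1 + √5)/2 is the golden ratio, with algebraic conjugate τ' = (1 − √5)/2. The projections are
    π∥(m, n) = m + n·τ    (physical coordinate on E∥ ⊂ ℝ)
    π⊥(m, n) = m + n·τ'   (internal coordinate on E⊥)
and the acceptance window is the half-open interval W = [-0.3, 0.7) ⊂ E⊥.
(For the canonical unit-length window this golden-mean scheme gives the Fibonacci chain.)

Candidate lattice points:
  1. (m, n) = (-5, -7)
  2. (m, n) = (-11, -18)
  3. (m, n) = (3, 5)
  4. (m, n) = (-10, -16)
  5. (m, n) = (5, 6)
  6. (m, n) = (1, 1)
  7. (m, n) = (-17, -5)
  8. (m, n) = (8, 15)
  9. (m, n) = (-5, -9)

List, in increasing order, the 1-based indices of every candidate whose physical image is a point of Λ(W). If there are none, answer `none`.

2, 3, 4, 6, 9

Numerically τ ≈ 1.61803 and τ' = −1/τ ≈ -0.61803.
candidate 1: (m,n)=(-5,-7) → π∥ = -5-7·τ ≈ -16.32624, π⊥ = -5-7·τ' ≈ -0.67376 ∉ [-0.3, 0.7) ⇒ out
candidate 2: (m,n)=(-11,-18) → π∥ = -11-18·τ ≈ -40.12461, π⊥ = -11-18·τ' ≈ 0.12461 ∈ [-0.3, 0.7) ⇒ IN Λ
candidate 3: (m,n)=(3,5) → π∥ = 3+5·τ ≈ 11.09017, π⊥ = 3+5·τ' ≈ -0.09017 ∈ [-0.3, 0.7) ⇒ IN Λ
candidate 4: (m,n)=(-10,-16) → π∥ = -10-16·τ ≈ -35.88854, π⊥ = -10-16·τ' ≈ -0.11146 ∈ [-0.3, 0.7) ⇒ IN Λ
candidate 5: (m,n)=(5,6) → π∥ = 5+6·τ ≈ 14.70820, π⊥ = 5+6·τ' ≈ 1.29180 ∉ [-0.3, 0.7) ⇒ out
candidate 6: (m,n)=(1,1) → π∥ = 1+1·τ ≈ 2.61803, π⊥ = 1+1·τ' ≈ 0.38197 ∈ [-0.3, 0.7) ⇒ IN Λ
candidate 7: (m,n)=(-17,-5) → π∥ = -17-5·τ ≈ -25.09017, π⊥ = -17-5·τ' ≈ -13.90983 ∉ [-0.3, 0.7) ⇒ out
candidate 8: (m,n)=(8,15) → π∥ = 8+15·τ ≈ 32.27051, π⊥ = 8+15·τ' ≈ -1.27051 ∉ [-0.3, 0.7) ⇒ out
candidate 9: (m,n)=(-5,-9) → π∥ = -5-9·τ ≈ -19.56231, π⊥ = -5-9·τ' ≈ 0.56231 ∈ [-0.3, 0.7) ⇒ IN Λ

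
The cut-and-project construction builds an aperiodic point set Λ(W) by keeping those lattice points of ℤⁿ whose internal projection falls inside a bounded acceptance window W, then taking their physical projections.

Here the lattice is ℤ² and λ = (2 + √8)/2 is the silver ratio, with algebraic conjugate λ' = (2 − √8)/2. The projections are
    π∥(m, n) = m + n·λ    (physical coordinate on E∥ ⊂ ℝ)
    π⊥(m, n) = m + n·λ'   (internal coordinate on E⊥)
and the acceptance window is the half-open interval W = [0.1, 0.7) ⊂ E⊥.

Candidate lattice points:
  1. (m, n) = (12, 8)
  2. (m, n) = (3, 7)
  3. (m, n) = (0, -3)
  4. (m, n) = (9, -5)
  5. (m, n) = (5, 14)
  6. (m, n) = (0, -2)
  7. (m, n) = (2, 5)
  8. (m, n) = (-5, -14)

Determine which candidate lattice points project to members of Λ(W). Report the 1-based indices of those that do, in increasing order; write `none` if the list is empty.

Compute λ' = (2−√8)/2 = -0.41421, so π⊥(m,n) = m -0.41421·n.
[1] lift (12,8): star map gives 8.68629; window check 0.1 ≤ 8.68629 < 0.7 is false → out
[2] lift (3,7): star map gives 0.10051; window check 0.1 ≤ 0.10051 < 0.7 is true → IN Λ
[3] lift (0,-3): star map gives 1.24264; window check 0.1 ≤ 1.24264 < 0.7 is false → out
[4] lift (9,-5): star map gives 11.07107; window check 0.1 ≤ 11.07107 < 0.7 is false → out
[5] lift (5,14): star map gives -0.79899; window check 0.1 ≤ -0.79899 < 0.7 is false → out
[6] lift (0,-2): star map gives 0.82843; window check 0.1 ≤ 0.82843 < 0.7 is false → out
[7] lift (2,5): star map gives -0.07107; window check 0.1 ≤ -0.07107 < 0.7 is false → out
[8] lift (-5,-14): star map gives 0.79899; window check 0.1 ≤ 0.79899 < 0.7 is false → out

2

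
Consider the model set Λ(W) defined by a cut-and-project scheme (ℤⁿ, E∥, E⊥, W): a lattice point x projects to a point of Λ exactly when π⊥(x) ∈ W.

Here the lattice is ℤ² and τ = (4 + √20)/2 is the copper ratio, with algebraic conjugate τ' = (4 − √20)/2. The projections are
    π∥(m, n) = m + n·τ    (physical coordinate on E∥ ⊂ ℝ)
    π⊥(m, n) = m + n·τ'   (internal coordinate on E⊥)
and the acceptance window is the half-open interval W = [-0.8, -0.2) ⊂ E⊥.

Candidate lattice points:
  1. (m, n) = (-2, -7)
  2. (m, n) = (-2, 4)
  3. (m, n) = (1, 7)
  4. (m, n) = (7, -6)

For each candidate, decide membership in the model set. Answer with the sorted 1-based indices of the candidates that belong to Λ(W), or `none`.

1, 3

τ' = (4−√20)/2 ≈ -0.236068.
#1 (-2,-7): internal coord -2 + (-7)·τ' = -0.347524; -0.347524 ∈ [-0.8, -0.2) → IN Λ
#2 (-2,4): internal coord -2 + (4)·τ' = -2.944272; -2.944272 ∉ [-0.8, -0.2) → out
#3 (1,7): internal coord 1 + (7)·τ' = -0.652476; -0.652476 ∈ [-0.8, -0.2) → IN Λ
#4 (7,-6): internal coord 7 + (-6)·τ' = +8.416408; +8.416408 ∉ [-0.8, -0.2) → out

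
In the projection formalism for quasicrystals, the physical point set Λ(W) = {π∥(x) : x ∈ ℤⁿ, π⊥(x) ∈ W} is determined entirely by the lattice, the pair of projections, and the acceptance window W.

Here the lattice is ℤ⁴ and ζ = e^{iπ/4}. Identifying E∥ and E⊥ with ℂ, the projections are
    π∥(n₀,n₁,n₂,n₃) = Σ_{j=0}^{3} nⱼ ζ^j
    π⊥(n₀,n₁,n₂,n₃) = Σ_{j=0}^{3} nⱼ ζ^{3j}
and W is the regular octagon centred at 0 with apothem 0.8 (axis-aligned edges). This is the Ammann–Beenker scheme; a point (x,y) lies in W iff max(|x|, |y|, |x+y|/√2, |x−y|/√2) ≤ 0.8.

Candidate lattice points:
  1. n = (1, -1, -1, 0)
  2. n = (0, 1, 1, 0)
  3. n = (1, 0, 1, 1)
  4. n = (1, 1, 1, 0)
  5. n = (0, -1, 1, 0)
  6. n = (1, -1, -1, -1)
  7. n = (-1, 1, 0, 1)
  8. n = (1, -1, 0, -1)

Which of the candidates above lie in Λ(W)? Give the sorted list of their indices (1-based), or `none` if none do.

With ζ = e^{iπ/4} the internal vectors are ζ^0,ζ^3,ζ^6,ζ^9.
candidate 1: n = (1, -1, -1, 0) → π⊥ ≈ (+1.70711, +0.29289); max(|x|,|y|,|x±y|/√2) = 1.70711 > 0.8 ⇒ ∉ W
candidate 2: n = (0, 1, 1, 0) → π⊥ ≈ (-0.70711, -0.29289); max(|x|,|y|,|x±y|/√2) = 0.70711 ≤ 0.8 ⇒ ∈ W
candidate 3: n = (1, 0, 1, 1) → π⊥ ≈ (+1.70711, -0.29289); max(|x|,|y|,|x±y|/√2) = 1.70711 > 0.8 ⇒ ∉ W
candidate 4: n = (1, 1, 1, 0) → π⊥ ≈ (+0.29289, -0.29289); max(|x|,|y|,|x±y|/√2) = 0.41421 ≤ 0.8 ⇒ ∈ W
candidate 5: n = (0, -1, 1, 0) → π⊥ ≈ (+0.70711, -1.70711); max(|x|,|y|,|x±y|/√2) = 1.70711 > 0.8 ⇒ ∉ W
candidate 6: n = (1, -1, -1, -1) → π⊥ ≈ (+1.00000, -0.41421); max(|x|,|y|,|x±y|/√2) = 1.00000 > 0.8 ⇒ ∉ W
candidate 7: n = (-1, 1, 0, 1) → π⊥ ≈ (-1.00000, +1.41421); max(|x|,|y|,|x±y|/√2) = 1.70711 > 0.8 ⇒ ∉ W
candidate 8: n = (1, -1, 0, -1) → π⊥ ≈ (+1.00000, -1.41421); max(|x|,|y|,|x±y|/√2) = 1.70711 > 0.8 ⇒ ∉ W

2, 4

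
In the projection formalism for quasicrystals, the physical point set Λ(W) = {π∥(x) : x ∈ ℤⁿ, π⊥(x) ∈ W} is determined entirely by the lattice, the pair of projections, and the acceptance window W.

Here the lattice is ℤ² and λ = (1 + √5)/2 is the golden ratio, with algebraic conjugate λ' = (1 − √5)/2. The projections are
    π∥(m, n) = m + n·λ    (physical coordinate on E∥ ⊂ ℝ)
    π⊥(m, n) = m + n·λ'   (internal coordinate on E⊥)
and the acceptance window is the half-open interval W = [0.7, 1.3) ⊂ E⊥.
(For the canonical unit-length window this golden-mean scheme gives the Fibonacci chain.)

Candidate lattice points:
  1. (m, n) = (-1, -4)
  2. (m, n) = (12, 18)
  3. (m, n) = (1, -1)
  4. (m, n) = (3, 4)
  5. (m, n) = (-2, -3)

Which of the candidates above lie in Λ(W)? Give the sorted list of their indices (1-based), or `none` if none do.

2

λ' = (1−√5)/2 ≈ -0.6180.
candidate 1: (m,n)=(-1,-4) → π∥ = -1-4·λ ≈ -7.4721, π⊥ = -1-4·λ' ≈ 1.4721 ∉ [0.7, 1.3) ⇒ out
candidate 2: (m,n)=(12,18) → π∥ = 12+18·λ ≈ 41.1246, π⊥ = 12+18·λ' ≈ 0.8754 ∈ [0.7, 1.3) ⇒ IN Λ
candidate 3: (m,n)=(1,-1) → π∥ = 1-1·λ ≈ -0.6180, π⊥ = 1-1·λ' ≈ 1.6180 ∉ [0.7, 1.3) ⇒ out
candidate 4: (m,n)=(3,4) → π∥ = 3+4·λ ≈ 9.4721, π⊥ = 3+4·λ' ≈ 0.5279 ∉ [0.7, 1.3) ⇒ out
candidate 5: (m,n)=(-2,-3) → π∥ = -2-3·λ ≈ -6.8541, π⊥ = -2-3·λ' ≈ -0.1459 ∉ [0.7, 1.3) ⇒ out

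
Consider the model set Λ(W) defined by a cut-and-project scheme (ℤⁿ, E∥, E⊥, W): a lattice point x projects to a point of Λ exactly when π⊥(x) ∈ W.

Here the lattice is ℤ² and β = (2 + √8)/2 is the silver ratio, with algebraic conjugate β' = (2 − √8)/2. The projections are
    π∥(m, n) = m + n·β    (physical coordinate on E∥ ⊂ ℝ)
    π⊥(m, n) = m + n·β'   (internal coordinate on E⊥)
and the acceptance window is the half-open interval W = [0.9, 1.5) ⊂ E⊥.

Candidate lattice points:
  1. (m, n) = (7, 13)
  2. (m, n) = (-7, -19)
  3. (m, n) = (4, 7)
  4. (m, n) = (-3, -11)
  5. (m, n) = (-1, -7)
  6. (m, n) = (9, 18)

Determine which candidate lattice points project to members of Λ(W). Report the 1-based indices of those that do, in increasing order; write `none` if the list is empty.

β' = (2−√8)/2 ≈ -0.414214.
[1] lift (7,13): star map gives 1.615224; window check 0.9 ≤ 1.615224 < 1.5 is false → out
[2] lift (-7,-19): star map gives 0.870058; window check 0.9 ≤ 0.870058 < 1.5 is false → out
[3] lift (4,7): star map gives 1.100505; window check 0.9 ≤ 1.100505 < 1.5 is true → IN Λ
[4] lift (-3,-11): star map gives 1.556349; window check 0.9 ≤ 1.556349 < 1.5 is false → out
[5] lift (-1,-7): star map gives 1.899495; window check 0.9 ≤ 1.899495 < 1.5 is false → out
[6] lift (9,18): star map gives 1.544156; window check 0.9 ≤ 1.544156 < 1.5 is false → out

3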